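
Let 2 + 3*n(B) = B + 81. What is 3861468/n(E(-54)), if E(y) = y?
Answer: 11584404/25 ≈ 4.6338e+5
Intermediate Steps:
n(B) = 79/3 + B/3 (n(B) = -⅔ + (B + 81)/3 = -⅔ + (81 + B)/3 = -⅔ + (27 + B/3) = 79/3 + B/3)
3861468/n(E(-54)) = 3861468/(79/3 + (⅓)*(-54)) = 3861468/(79/3 - 18) = 3861468/(25/3) = 3861468*(3/25) = 11584404/25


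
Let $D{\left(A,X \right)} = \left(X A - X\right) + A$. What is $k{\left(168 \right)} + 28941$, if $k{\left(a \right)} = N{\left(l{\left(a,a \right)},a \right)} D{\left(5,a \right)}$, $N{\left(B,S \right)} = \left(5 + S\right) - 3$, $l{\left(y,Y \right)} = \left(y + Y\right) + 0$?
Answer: $144031$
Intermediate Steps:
$l{\left(y,Y \right)} = Y + y$ ($l{\left(y,Y \right)} = \left(Y + y\right) + 0 = Y + y$)
$N{\left(B,S \right)} = 2 + S$
$D{\left(A,X \right)} = A - X + A X$ ($D{\left(A,X \right)} = \left(A X - X\right) + A = \left(- X + A X\right) + A = A - X + A X$)
$k{\left(a \right)} = \left(2 + a\right) \left(5 + 4 a\right)$ ($k{\left(a \right)} = \left(2 + a\right) \left(5 - a + 5 a\right) = \left(2 + a\right) \left(5 + 4 a\right)$)
$k{\left(168 \right)} + 28941 = \left(2 + 168\right) \left(5 + 4 \cdot 168\right) + 28941 = 170 \left(5 + 672\right) + 28941 = 170 \cdot 677 + 28941 = 115090 + 28941 = 144031$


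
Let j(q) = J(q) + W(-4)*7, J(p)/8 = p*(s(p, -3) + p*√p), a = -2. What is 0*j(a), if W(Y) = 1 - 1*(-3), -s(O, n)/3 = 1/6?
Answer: 0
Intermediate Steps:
s(O, n) = -½ (s(O, n) = -3/6 = -3*⅙ = -½)
W(Y) = 4 (W(Y) = 1 + 3 = 4)
J(p) = 8*p*(-½ + p^(3/2)) (J(p) = 8*(p*(-½ + p*√p)) = 8*(p*(-½ + p^(3/2))) = 8*p*(-½ + p^(3/2)))
j(q) = 28 - 4*q + 8*q^(5/2) (j(q) = (-4*q + 8*q^(5/2)) + 4*7 = (-4*q + 8*q^(5/2)) + 28 = 28 - 4*q + 8*q^(5/2))
0*j(a) = 0*(28 - 4*(-2) + 8*(-2)^(5/2)) = 0*(28 + 8 + 8*(4*I*√2)) = 0*(28 + 8 + 32*I*√2) = 0*(36 + 32*I*√2) = 0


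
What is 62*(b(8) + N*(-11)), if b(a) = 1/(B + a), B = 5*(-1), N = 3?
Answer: -6076/3 ≈ -2025.3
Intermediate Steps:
B = -5
b(a) = 1/(-5 + a)
62*(b(8) + N*(-11)) = 62*(1/(-5 + 8) + 3*(-11)) = 62*(1/3 - 33) = 62*(⅓ - 33) = 62*(-98/3) = -6076/3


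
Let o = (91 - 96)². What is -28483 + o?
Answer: -28458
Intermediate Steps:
o = 25 (o = (-5)² = 25)
-28483 + o = -28483 + 25 = -28458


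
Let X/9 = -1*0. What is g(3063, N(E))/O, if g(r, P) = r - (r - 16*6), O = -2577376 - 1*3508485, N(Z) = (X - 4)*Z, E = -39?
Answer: -96/6085861 ≈ -1.5774e-5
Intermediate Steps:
X = 0 (X = 9*(-1*0) = 9*0 = 0)
N(Z) = -4*Z (N(Z) = (0 - 4)*Z = -4*Z)
O = -6085861 (O = -2577376 - 3508485 = -6085861)
g(r, P) = 96 (g(r, P) = r - (r - 96) = r - (-96 + r) = r + (96 - r) = 96)
g(3063, N(E))/O = 96/(-6085861) = 96*(-1/6085861) = -96/6085861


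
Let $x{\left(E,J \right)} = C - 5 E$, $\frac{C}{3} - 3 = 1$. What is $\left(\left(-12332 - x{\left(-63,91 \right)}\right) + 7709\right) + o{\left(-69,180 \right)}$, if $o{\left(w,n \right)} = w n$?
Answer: $-17370$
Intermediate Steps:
$C = 12$ ($C = 9 + 3 \cdot 1 = 9 + 3 = 12$)
$x{\left(E,J \right)} = 12 - 5 E$
$o{\left(w,n \right)} = n w$
$\left(\left(-12332 - x{\left(-63,91 \right)}\right) + 7709\right) + o{\left(-69,180 \right)} = \left(\left(-12332 - \left(12 - -315\right)\right) + 7709\right) + 180 \left(-69\right) = \left(\left(-12332 - \left(12 + 315\right)\right) + 7709\right) - 12420 = \left(\left(-12332 - 327\right) + 7709\right) - 12420 = \left(-12659 + 7709\right) - 12420 = -4950 - 12420 = -17370$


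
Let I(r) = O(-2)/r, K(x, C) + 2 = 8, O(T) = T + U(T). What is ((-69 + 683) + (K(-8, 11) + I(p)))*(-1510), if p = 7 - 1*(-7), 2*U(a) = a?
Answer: -6551135/7 ≈ -9.3588e+5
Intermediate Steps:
U(a) = a/2
O(T) = 3*T/2 (O(T) = T + T/2 = 3*T/2)
K(x, C) = 6 (K(x, C) = -2 + 8 = 6)
p = 14 (p = 7 + 7 = 14)
I(r) = -3/r (I(r) = ((3/2)*(-2))/r = -3/r)
((-69 + 683) + (K(-8, 11) + I(p)))*(-1510) = ((-69 + 683) + (6 - 3/14))*(-1510) = (614 + (6 - 3*1/14))*(-1510) = (614 + (6 - 3/14))*(-1510) = (614 + 81/14)*(-1510) = (8677/14)*(-1510) = -6551135/7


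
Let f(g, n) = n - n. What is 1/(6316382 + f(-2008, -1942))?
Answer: 1/6316382 ≈ 1.5832e-7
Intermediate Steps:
f(g, n) = 0
1/(6316382 + f(-2008, -1942)) = 1/(6316382 + 0) = 1/6316382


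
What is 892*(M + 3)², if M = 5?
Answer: 57088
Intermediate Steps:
892*(M + 3)² = 892*(5 + 3)² = 892*8² = 892*64 = 57088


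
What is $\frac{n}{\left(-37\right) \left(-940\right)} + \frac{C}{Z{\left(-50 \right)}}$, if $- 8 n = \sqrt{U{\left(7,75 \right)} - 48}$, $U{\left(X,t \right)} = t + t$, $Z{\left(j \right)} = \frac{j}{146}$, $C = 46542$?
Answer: $- \frac{3397566}{25} - \frac{\sqrt{102}}{278240} \approx -1.359 \cdot 10^{5}$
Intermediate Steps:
$Z{\left(j \right)} = \frac{j}{146}$ ($Z{\left(j \right)} = j \frac{1}{146} = \frac{j}{146}$)
$U{\left(X,t \right)} = 2 t$
$n = - \frac{\sqrt{102}}{8}$ ($n = - \frac{\sqrt{2 \cdot 75 - 48}}{8} = - \frac{\sqrt{150 - 48}}{8} = - \frac{\sqrt{102}}{8} \approx -1.2624$)
$\frac{n}{\left(-37\right) \left(-940\right)} + \frac{C}{Z{\left(-50 \right)}} = \frac{\left(- \frac{1}{8}\right) \sqrt{102}}{\left(-37\right) \left(-940\right)} + \frac{46542}{\frac{1}{146} \left(-50\right)} = \frac{\left(- \frac{1}{8}\right) \sqrt{102}}{34780} + \frac{46542}{- \frac{25}{73}} = - \frac{\sqrt{102}}{8} \cdot \frac{1}{34780} + 46542 \left(- \frac{73}{25}\right) = - \frac{\sqrt{102}}{278240} - \frac{3397566}{25} = - \frac{3397566}{25} - \frac{\sqrt{102}}{278240}$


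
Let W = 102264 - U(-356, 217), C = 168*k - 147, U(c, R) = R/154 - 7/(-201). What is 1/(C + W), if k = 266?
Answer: 4422/649165325 ≈ 6.8118e-6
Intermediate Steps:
U(c, R) = 7/201 + R/154 (U(c, R) = R*(1/154) - 7*(-1/201) = R/154 + 7/201 = 7/201 + R/154)
C = 44541 (C = 168*266 - 147 = 44688 - 147 = 44541)
W = 452205023/4422 (W = 102264 - (7/201 + (1/154)*217) = 102264 - (7/201 + 31/22) = 102264 - 1*6385/4422 = 102264 - 6385/4422 = 452205023/4422 ≈ 1.0226e+5)
1/(C + W) = 1/(44541 + 452205023/4422) = 1/(649165325/4422) = 4422/649165325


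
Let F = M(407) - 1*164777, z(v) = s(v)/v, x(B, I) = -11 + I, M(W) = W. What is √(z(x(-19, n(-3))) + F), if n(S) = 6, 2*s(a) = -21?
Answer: 3*I*√1826310/10 ≈ 405.42*I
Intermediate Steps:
s(a) = -21/2 (s(a) = (½)*(-21) = -21/2)
z(v) = -21/(2*v)
F = -164370 (F = 407 - 1*164777 = 407 - 164777 = -164370)
√(z(x(-19, n(-3))) + F) = √(-21/(2*(-11 + 6)) - 164370) = √(-21/2/(-5) - 164370) = √(-21/2*(-⅕) - 164370) = √(21/10 - 164370) = √(-1643679/10) = 3*I*√1826310/10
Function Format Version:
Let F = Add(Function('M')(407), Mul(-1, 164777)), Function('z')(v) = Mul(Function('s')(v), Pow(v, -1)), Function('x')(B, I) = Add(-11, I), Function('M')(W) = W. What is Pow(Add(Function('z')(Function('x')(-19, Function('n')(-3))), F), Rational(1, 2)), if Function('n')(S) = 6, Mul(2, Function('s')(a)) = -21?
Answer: Mul(Rational(3, 10), I, Pow(1826310, Rational(1, 2))) ≈ Mul(405.42, I)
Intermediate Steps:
Function('s')(a) = Rational(-21, 2) (Function('s')(a) = Mul(Rational(1, 2), -21) = Rational(-21, 2))
Function('z')(v) = Mul(Rational(-21, 2), Pow(v, -1))
F = -164370 (F = Add(407, Mul(-1, 164777)) = Add(407, -164777) = -164370)
Pow(Add(Function('z')(Function('x')(-19, Function('n')(-3))), F), Rational(1, 2)) = Pow(Add(Mul(Rational(-21, 2), Pow(Add(-11, 6), -1)), -164370), Rational(1, 2)) = Pow(Add(Mul(Rational(-21, 2), Pow(-5, -1)), -164370), Rational(1, 2)) = Pow(Add(Mul(Rational(-21, 2), Rational(-1, 5)), -164370), Rational(1, 2)) = Pow(Add(Rational(21, 10), -164370), Rational(1, 2)) = Pow(Rational(-1643679, 10), Rational(1, 2)) = Mul(Rational(3, 10), I, Pow(1826310, Rational(1, 2)))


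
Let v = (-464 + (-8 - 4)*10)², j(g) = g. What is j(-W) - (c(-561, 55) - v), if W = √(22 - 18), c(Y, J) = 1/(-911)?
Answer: 310700195/911 ≈ 3.4105e+5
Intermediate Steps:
c(Y, J) = -1/911
W = 2 (W = √4 = 2)
v = 341056 (v = (-464 - 12*10)² = (-464 - 120)² = (-584)² = 341056)
j(-W) - (c(-561, 55) - v) = -1*2 - (-1/911 - 1*341056) = -2 - (-1/911 - 341056) = -2 - 1*(-310702017/911) = -2 + 310702017/911 = 310700195/911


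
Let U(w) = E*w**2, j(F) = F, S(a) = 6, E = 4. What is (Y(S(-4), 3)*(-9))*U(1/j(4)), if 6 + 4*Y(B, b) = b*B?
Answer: -27/4 ≈ -6.7500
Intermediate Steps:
Y(B, b) = -3/2 + B*b/4 (Y(B, b) = -3/2 + (b*B)/4 = -3/2 + (B*b)/4 = -3/2 + B*b/4)
U(w) = 4*w**2
(Y(S(-4), 3)*(-9))*U(1/j(4)) = ((-3/2 + (1/4)*6*3)*(-9))*(4*(1/4)**2) = ((-3/2 + 9/2)*(-9))*(4*(1*(1/4))**2) = (3*(-9))*(4*(1/4)**2) = -108/16 = -27*1/4 = -27/4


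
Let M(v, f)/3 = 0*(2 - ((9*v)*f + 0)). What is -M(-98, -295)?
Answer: 0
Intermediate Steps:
M(v, f) = 0 (M(v, f) = 3*(0*(2 - ((9*v)*f + 0))) = 3*(0*(2 - (9*f*v + 0))) = 3*(0*(2 - 9*f*v)) = 3*0 = 0)
-M(-98, -295) = -1*0 = 0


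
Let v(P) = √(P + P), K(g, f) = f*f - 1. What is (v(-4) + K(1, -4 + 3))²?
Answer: -8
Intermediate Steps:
K(g, f) = -1 + f² (K(g, f) = f² - 1 = -1 + f²)
v(P) = √2*√P (v(P) = √(2*P) = √2*√P)
(v(-4) + K(1, -4 + 3))² = (√2*√(-4) + (-1 + (-4 + 3)²))² = (√2*(2*I) + (-1 + (-1)²))² = (2*I*√2 + (-1 + 1))² = (2*I*√2 + 0)² = (2*I*√2)² = -8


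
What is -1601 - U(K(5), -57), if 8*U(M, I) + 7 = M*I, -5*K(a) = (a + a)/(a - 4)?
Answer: -12915/8 ≈ -1614.4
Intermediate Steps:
K(a) = -2*a/(5*(-4 + a)) (K(a) = -(a + a)/(5*(a - 4)) = -2*a/(5*(-4 + a)))
U(M, I) = -7/8 + I*M/8 (U(M, I) = -7/8 + (M*I)/8 = -7/8 + (I*M)/8 = -7/8 + I*M/8)
-1601 - U(K(5), -57) = -1601 - (-7/8 + (⅛)*(-57)*(-2*5/(-20 + 5*5))) = -1601 - (-7/8 + (⅛)*(-57)*(-2*5/(-20 + 25))) = -1601 - (-7/8 + (⅛)*(-57)*(-2*5/5)) = -1601 - (-7/8 + (⅛)*(-57)*(-2*5*⅕)) = -1601 - (-7/8 + (⅛)*(-57)*(-2)) = -1601 - (-7/8 + 57/4) = -1601 - 1*107/8 = -1601 - 107/8 = -12915/8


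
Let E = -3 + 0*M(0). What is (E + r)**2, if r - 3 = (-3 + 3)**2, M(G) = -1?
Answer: 0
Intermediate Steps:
r = 3 (r = 3 + (-3 + 3)**2 = 3 + 0**2 = 3 + 0 = 3)
E = -3 (E = -3 + 0*(-1) = -3 + 0 = -3)
(E + r)**2 = (-3 + 3)**2 = 0**2 = 0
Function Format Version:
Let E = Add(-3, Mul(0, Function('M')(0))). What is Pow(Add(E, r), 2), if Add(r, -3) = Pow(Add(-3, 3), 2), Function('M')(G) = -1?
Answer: 0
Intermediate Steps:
r = 3 (r = Add(3, Pow(Add(-3, 3), 2)) = Add(3, Pow(0, 2)) = Add(3, 0) = 3)
E = -3 (E = Add(-3, Mul(0, -1)) = Add(-3, 0) = -3)
Pow(Add(E, r), 2) = Pow(Add(-3, 3), 2) = Pow(0, 2) = 0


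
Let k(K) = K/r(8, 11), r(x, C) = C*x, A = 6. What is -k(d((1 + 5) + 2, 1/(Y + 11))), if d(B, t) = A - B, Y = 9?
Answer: 1/44 ≈ 0.022727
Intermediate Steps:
d(B, t) = 6 - B
k(K) = K/88 (k(K) = K/((11*8)) = K/88)
-k(d((1 + 5) + 2, 1/(Y + 11))) = -(6 - ((1 + 5) + 2))/88 = -(6 - (6 + 2))/88 = -(6 - 1*8)/88 = -(6 - 8)/88 = -(-2)/88 = -1*(-1/44) = 1/44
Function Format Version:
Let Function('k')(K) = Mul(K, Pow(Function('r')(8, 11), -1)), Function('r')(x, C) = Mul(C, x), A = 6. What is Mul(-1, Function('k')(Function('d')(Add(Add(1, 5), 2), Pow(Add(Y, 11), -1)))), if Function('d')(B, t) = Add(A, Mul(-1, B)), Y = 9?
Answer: Rational(1, 44) ≈ 0.022727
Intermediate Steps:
Function('d')(B, t) = Add(6, Mul(-1, B))
Function('k')(K) = Mul(Rational(1, 88), K) (Function('k')(K) = Mul(K, Pow(Mul(11, 8), -1)) = Mul(K, Pow(88, -1)) = Mul(K, Rational(1, 88)) = Mul(Rational(1, 88), K))
Mul(-1, Function('k')(Function('d')(Add(Add(1, 5), 2), Pow(Add(Y, 11), -1)))) = Mul(-1, Mul(Rational(1, 88), Add(6, Mul(-1, Add(Add(1, 5), 2))))) = Mul(-1, Mul(Rational(1, 88), Add(6, Mul(-1, Add(6, 2))))) = Mul(-1, Mul(Rational(1, 88), Add(6, Mul(-1, 8)))) = Mul(-1, Mul(Rational(1, 88), Add(6, -8))) = Mul(-1, Mul(Rational(1, 88), -2)) = Mul(-1, Rational(-1, 44)) = Rational(1, 44)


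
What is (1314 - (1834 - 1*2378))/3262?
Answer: 929/1631 ≈ 0.56959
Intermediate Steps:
(1314 - (1834 - 1*2378))/3262 = (1314 - (1834 - 2378))*(1/3262) = (1314 - 1*(-544))*(1/3262) = (1314 + 544)*(1/3262) = 1858*(1/3262) = 929/1631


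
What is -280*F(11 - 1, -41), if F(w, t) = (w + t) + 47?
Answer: -4480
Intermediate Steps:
F(w, t) = 47 + t + w (F(w, t) = (t + w) + 47 = 47 + t + w)
-280*F(11 - 1, -41) = -280*(47 - 41 + (11 - 1)) = -280*(47 - 41 + 10) = -280*16 = -4480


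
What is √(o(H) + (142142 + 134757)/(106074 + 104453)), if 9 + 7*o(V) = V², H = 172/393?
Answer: √389609829175198/82737111 ≈ 0.23857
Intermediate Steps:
H = 172/393 (H = 172*(1/393) = 172/393 ≈ 0.43766)
o(V) = -9/7 + V²/7
√(o(H) + (142142 + 134757)/(106074 + 104453)) = √((-9/7 + (172/393)²/7) + (142142 + 134757)/(106074 + 104453)) = √((-9/7 + (⅐)*(29584/154449)) + 276899/210527) = √((-9/7 + 29584/1081143) + 276899*(1/210527)) = √(-194351/154449 + 276899/210527) = √(1850640674/32515684623) = √389609829175198/82737111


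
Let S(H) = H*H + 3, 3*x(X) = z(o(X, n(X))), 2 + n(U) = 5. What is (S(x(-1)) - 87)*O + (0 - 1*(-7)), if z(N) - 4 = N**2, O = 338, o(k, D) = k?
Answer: -247015/9 ≈ -27446.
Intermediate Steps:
n(U) = 3 (n(U) = -2 + 5 = 3)
z(N) = 4 + N**2
x(X) = 4/3 + X**2/3 (x(X) = (4 + X**2)/3 = 4/3 + X**2/3)
S(H) = 3 + H**2 (S(H) = H**2 + 3 = 3 + H**2)
(S(x(-1)) - 87)*O + (0 - 1*(-7)) = ((3 + (4/3 + (1/3)*(-1)**2)**2) - 87)*338 + (0 - 1*(-7)) = ((3 + (4/3 + (1/3)*1)**2) - 87)*338 + (0 + 7) = ((3 + (4/3 + 1/3)**2) - 87)*338 + 7 = ((3 + (5/3)**2) - 87)*338 + 7 = ((3 + 25/9) - 87)*338 + 7 = (52/9 - 87)*338 + 7 = -731/9*338 + 7 = -247078/9 + 7 = -247015/9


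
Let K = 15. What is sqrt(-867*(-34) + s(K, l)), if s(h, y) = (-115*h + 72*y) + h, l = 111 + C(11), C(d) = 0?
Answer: 4*sqrt(2235) ≈ 189.10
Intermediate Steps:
l = 111 (l = 111 + 0 = 111)
s(h, y) = -114*h + 72*y
sqrt(-867*(-34) + s(K, l)) = sqrt(-867*(-34) + (-114*15 + 72*111)) = sqrt(29478 + (-1710 + 7992)) = sqrt(29478 + 6282) = sqrt(35760) = 4*sqrt(2235)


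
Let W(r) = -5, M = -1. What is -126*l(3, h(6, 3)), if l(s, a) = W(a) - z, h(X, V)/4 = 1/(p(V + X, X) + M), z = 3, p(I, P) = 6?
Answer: 1008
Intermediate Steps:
h(X, V) = ⅘ (h(X, V) = 4/(6 - 1) = 4/5 = 4*(⅕) = ⅘)
l(s, a) = -8 (l(s, a) = -5 - 1*3 = -5 - 3 = -8)
-126*l(3, h(6, 3)) = -126*(-8) = 1008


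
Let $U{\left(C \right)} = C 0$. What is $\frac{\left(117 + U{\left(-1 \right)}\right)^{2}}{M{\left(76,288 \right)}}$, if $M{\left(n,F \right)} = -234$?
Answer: $- \frac{117}{2} \approx -58.5$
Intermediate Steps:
$U{\left(C \right)} = 0$
$\frac{\left(117 + U{\left(-1 \right)}\right)^{2}}{M{\left(76,288 \right)}} = \frac{\left(117 + 0\right)^{2}}{-234} = 117^{2} \left(- \frac{1}{234}\right) = 13689 \left(- \frac{1}{234}\right) = - \frac{117}{2}$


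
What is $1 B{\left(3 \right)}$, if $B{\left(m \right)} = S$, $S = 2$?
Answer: $2$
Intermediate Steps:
$B{\left(m \right)} = 2$
$1 B{\left(3 \right)} = 1 \cdot 2 = 2$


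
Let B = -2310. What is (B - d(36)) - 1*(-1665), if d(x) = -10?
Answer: -635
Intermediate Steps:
(B - d(36)) - 1*(-1665) = (-2310 - 1*(-10)) - 1*(-1665) = (-2310 + 10) + 1665 = -2300 + 1665 = -635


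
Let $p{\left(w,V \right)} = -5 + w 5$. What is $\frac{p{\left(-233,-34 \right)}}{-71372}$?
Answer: $\frac{585}{35686} \approx 0.016393$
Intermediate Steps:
$p{\left(w,V \right)} = -5 + 5 w$
$\frac{p{\left(-233,-34 \right)}}{-71372} = \frac{-5 + 5 \left(-233\right)}{-71372} = \left(-5 - 1165\right) \left(- \frac{1}{71372}\right) = \left(-1170\right) \left(- \frac{1}{71372}\right) = \frac{585}{35686}$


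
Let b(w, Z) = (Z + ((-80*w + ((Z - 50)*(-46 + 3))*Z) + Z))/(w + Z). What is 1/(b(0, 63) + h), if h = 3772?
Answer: 1/3215 ≈ 0.00031104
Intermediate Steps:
b(w, Z) = (-80*w + 2*Z + Z*(2150 - 43*Z))/(Z + w) (b(w, Z) = (Z + ((-80*w + ((-50 + Z)*(-43))*Z) + Z))/(Z + w) = (Z + ((-80*w + (2150 - 43*Z)*Z) + Z))/(Z + w) = (Z + ((-80*w + Z*(2150 - 43*Z)) + Z))/(Z + w) = (Z + (Z - 80*w + Z*(2150 - 43*Z)))/(Z + w) = (-80*w + 2*Z + Z*(2150 - 43*Z))/(Z + w))
1/(b(0, 63) + h) = 1/((-80*0 - 43*63**2 + 2152*63)/(63 + 0) + 3772) = 1/((0 - 43*3969 + 135576)/63 + 3772) = 1/((0 - 170667 + 135576)/63 + 3772) = 1/((1/63)*(-35091) + 3772) = 1/(-557 + 3772) = 1/3215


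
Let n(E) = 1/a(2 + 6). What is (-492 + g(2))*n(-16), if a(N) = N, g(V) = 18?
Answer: -237/4 ≈ -59.250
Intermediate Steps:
n(E) = ⅛ (n(E) = 1/(2 + 6) = 1/8 = ⅛)
(-492 + g(2))*n(-16) = (-492 + 18)*(⅛) = -474*⅛ = -237/4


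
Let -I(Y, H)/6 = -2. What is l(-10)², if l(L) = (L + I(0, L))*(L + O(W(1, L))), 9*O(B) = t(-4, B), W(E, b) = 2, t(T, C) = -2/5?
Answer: 817216/2025 ≈ 403.56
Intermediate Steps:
t(T, C) = -⅖ (t(T, C) = -2*⅕ = -⅖)
I(Y, H) = 12 (I(Y, H) = -6*(-2) = 12)
O(B) = -2/45 (O(B) = (⅑)*(-⅖) = -2/45)
l(L) = (12 + L)*(-2/45 + L) (l(L) = (L + 12)*(L - 2/45) = (12 + L)*(-2/45 + L))
l(-10)² = (-8/15 + (-10)² + (538/45)*(-10))² = (-8/15 + 100 - 1076/9)² = (-904/45)² = 817216/2025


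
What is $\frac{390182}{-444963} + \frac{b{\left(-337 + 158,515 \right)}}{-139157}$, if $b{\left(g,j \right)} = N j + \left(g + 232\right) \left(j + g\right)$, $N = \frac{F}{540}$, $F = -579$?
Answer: $- \frac{743697018977}{743036594292} \approx -1.0009$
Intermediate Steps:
$N = - \frac{193}{180}$ ($N = - \frac{579}{540} = \left(-579\right) \frac{1}{540} = - \frac{193}{180} \approx -1.0722$)
$b{\left(g,j \right)} = - \frac{193 j}{180} + \left(232 + g\right) \left(g + j\right)$ ($b{\left(g,j \right)} = - \frac{193 j}{180} + \left(g + 232\right) \left(j + g\right) = - \frac{193 j}{180} + \left(232 + g\right) \left(g + j\right)$)
$\frac{390182}{-444963} + \frac{b{\left(-337 + 158,515 \right)}}{-139157} = \frac{390182}{-444963} + \frac{\left(-337 + 158\right)^{2} + 232 \left(-337 + 158\right) + \frac{41567}{180} \cdot 515 + \left(-337 + 158\right) 515}{-139157} = 390182 \left(- \frac{1}{444963}\right) + \left(\left(-179\right)^{2} + 232 \left(-179\right) + \frac{4281401}{36} - 92185\right) \left(- \frac{1}{139157}\right) = - \frac{390182}{444963} + \left(32041 - 41528 + \frac{4281401}{36} - 92185\right) \left(- \frac{1}{139157}\right) = - \frac{390182}{444963} + \frac{621209}{36} \left(- \frac{1}{139157}\right) = - \frac{390182}{444963} - \frac{621209}{5009652} = - \frac{743697018977}{743036594292}$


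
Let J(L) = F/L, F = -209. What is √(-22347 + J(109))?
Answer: 8*I*√4148867/109 ≈ 149.5*I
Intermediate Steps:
J(L) = -209/L
√(-22347 + J(109)) = √(-22347 - 209/109) = √(-2436032/109) = 8*I*√4148867/109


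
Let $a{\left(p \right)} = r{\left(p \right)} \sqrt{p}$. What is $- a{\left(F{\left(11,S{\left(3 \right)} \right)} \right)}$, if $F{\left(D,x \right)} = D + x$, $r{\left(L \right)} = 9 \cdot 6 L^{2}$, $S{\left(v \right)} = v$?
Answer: $- 10584 \sqrt{14} \approx -39602.0$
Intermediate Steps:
$r{\left(L \right)} = 54 L^{2}$
$a{\left(p \right)} = 54 p^{\frac{5}{2}}$ ($a{\left(p \right)} = 54 p^{2} \sqrt{p} = 54 p^{\frac{5}{2}}$)
$- a{\left(F{\left(11,S{\left(3 \right)} \right)} \right)} = - 54 \left(11 + 3\right)^{\frac{5}{2}} = - 54 \cdot 14^{\frac{5}{2}} = - 54 \cdot 196 \sqrt{14} = - 10584 \sqrt{14}$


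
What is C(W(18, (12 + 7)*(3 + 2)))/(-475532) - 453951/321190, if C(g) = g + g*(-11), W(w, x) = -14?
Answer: -53978298383/38184030770 ≈ -1.4136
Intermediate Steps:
C(g) = -10*g (C(g) = g - 11*g = -10*g)
C(W(18, (12 + 7)*(3 + 2)))/(-475532) - 453951/321190 = -10*(-14)/(-475532) - 453951/321190 = 140*(-1/475532) - 453951*1/321190 = -35/118883 - 453951/321190 = -53978298383/38184030770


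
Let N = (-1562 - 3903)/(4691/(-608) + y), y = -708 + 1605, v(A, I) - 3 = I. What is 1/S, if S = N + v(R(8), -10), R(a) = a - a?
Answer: -108137/1421503 ≈ -0.076072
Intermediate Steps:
R(a) = 0
v(A, I) = 3 + I
y = 897
N = -664544/108137 (N = (-1562 - 3903)/(4691/(-608) + 897) = -5465/(4691*(-1/608) + 897) = -5465/(-4691/608 + 897) = -5465/540685/608 = -5465*608/540685 = -664544/108137 ≈ -6.1454)
S = -1421503/108137 (S = -664544/108137 + (3 - 10) = -664544/108137 - 7 = -1421503/108137 ≈ -13.145)
1/S = 1/(-1421503/108137) = -108137/1421503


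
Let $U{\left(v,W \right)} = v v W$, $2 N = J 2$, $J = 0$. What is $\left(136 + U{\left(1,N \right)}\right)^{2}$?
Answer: $18496$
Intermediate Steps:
$N = 0$ ($N = \frac{0 \cdot 2}{2} = \frac{1}{2} \cdot 0 = 0$)
$U{\left(v,W \right)} = W v^{2}$ ($U{\left(v,W \right)} = v^{2} W = W v^{2}$)
$\left(136 + U{\left(1,N \right)}\right)^{2} = \left(136 + 0 \cdot 1^{2}\right)^{2} = \left(136 + 0 \cdot 1\right)^{2} = \left(136 + 0\right)^{2} = 136^{2} = 18496$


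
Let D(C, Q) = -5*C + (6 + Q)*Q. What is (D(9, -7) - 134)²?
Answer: 29584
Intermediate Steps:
D(C, Q) = -5*C + Q*(6 + Q)
(D(9, -7) - 134)² = (((-7)² - 5*9 + 6*(-7)) - 134)² = ((49 - 45 - 42) - 134)² = (-38 - 134)² = (-172)² = 29584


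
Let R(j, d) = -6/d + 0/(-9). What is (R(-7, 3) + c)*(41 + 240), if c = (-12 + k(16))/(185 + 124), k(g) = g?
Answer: -172534/309 ≈ -558.36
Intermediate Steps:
R(j, d) = -6/d (R(j, d) = -6/d + 0*(-⅑) = -6/d + 0 = -6/d)
c = 4/309 (c = (-12 + 16)/(185 + 124) = 4/309 ≈ 0.012945)
(R(-7, 3) + c)*(41 + 240) = (-6/3 + 4/309)*(41 + 240) = (-6*⅓ + 4/309)*281 = (-2 + 4/309)*281 = -614/309*281 = -172534/309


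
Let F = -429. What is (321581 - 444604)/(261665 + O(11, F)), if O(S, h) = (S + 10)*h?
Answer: -123023/252656 ≈ -0.48692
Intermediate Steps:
O(S, h) = h*(10 + S) (O(S, h) = (10 + S)*h = h*(10 + S))
(321581 - 444604)/(261665 + O(11, F)) = (321581 - 444604)/(261665 - 429*(10 + 11)) = -123023/(261665 - 429*21) = -123023/(261665 - 9009) = -123023/252656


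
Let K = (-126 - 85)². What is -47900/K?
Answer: -47900/44521 ≈ -1.0759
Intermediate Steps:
K = 44521 (K = (-211)² = 44521)
-47900/K = -47900/44521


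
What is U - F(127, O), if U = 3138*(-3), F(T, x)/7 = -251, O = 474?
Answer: -7657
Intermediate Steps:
F(T, x) = -1757 (F(T, x) = 7*(-251) = -1757)
U = -9414
U - F(127, O) = -9414 - 1*(-1757) = -9414 + 1757 = -7657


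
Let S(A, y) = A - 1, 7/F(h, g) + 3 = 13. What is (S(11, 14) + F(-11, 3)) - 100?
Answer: -893/10 ≈ -89.300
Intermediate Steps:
F(h, g) = 7/10 (F(h, g) = 7/(-3 + 13) = 7/10)
S(A, y) = -1 + A
(S(11, 14) + F(-11, 3)) - 100 = ((-1 + 11) + 7/10) - 100 = (10 + 7/10) - 100 = 107/10 - 100 = -893/10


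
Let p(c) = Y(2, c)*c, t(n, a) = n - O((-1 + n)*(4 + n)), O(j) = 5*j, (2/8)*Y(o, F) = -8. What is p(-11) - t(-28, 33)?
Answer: 3860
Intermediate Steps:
Y(o, F) = -32 (Y(o, F) = 4*(-8) = -32)
t(n, a) = n - 5*(-1 + n)*(4 + n)
p(c) = -32*c
p(-11) - t(-28, 33) = -32*(-11) - (20 - 14*(-28) - 5*(-28)²) = 352 - (20 + 392 - 5*784) = 352 - (20 + 392 - 3920) = 352 - 1*(-3508) = 352 + 3508 = 3860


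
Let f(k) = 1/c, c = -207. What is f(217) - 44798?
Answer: -9273187/207 ≈ -44798.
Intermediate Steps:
f(k) = -1/207 (f(k) = 1/(-207) = -1/207)
f(217) - 44798 = -1/207 - 44798 = -9273187/207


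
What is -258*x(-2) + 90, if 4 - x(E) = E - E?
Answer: -942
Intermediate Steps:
x(E) = 4 (x(E) = 4 - (E - E) = 4 - 1*0 = 4 + 0 = 4)
-258*x(-2) + 90 = -258*4 + 90 = -1032 + 90 = -942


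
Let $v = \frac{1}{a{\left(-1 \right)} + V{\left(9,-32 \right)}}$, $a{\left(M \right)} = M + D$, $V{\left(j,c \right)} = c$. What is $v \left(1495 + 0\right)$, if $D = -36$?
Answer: $- \frac{65}{3} \approx -21.667$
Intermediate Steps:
$a{\left(M \right)} = -36 + M$ ($a{\left(M \right)} = M - 36 = -36 + M$)
$v = - \frac{1}{69}$ ($v = \frac{1}{\left(-36 - 1\right) - 32} = \frac{1}{-37 - 32} = \frac{1}{-69} = - \frac{1}{69} \approx -0.014493$)
$v \left(1495 + 0\right) = - \frac{1495 + 0}{69} = \left(- \frac{1}{69}\right) 1495 = - \frac{65}{3}$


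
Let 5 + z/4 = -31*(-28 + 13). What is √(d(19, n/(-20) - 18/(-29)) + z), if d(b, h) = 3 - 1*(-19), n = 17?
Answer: 7*√38 ≈ 43.151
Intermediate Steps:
d(b, h) = 22 (d(b, h) = 3 + 19 = 22)
z = 1840 (z = -20 + 4*(-31*(-28 + 13)) = -20 + 4*(-31*(-15)) = -20 + 4*465 = -20 + 1860 = 1840)
√(d(19, n/(-20) - 18/(-29)) + z) = √(22 + 1840) = √1862 = 7*√38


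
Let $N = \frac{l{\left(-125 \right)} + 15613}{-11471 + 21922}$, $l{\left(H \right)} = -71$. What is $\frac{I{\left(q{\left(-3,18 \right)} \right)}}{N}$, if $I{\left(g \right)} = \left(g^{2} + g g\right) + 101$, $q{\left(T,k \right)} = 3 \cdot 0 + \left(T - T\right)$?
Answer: $\frac{1055551}{15542} \approx 67.916$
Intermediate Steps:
$q{\left(T,k \right)} = 0$ ($q{\left(T,k \right)} = 0 + 0 = 0$)
$N = \frac{15542}{10451}$ ($N = \frac{-71 + 15613}{-11471 + 21922} = \frac{15542}{10451} \approx 1.4871$)
$I{\left(g \right)} = 101 + 2 g^{2}$ ($I{\left(g \right)} = \left(g^{2} + g^{2}\right) + 101 = 2 g^{2} + 101 = 101 + 2 g^{2}$)
$\frac{I{\left(q{\left(-3,18 \right)} \right)}}{N} = \frac{101 + 2 \cdot 0^{2}}{\frac{15542}{10451}} = \left(101 + 2 \cdot 0\right) \frac{10451}{15542} = \left(101 + 0\right) \frac{10451}{15542} = 101 \cdot \frac{10451}{15542} = \frac{1055551}{15542}$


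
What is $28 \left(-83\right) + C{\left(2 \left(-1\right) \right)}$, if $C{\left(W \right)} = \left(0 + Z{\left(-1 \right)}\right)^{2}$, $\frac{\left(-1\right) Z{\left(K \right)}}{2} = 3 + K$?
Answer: $-2308$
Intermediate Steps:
$Z{\left(K \right)} = -6 - 2 K$ ($Z{\left(K \right)} = - 2 \left(3 + K\right) = -6 - 2 K$)
$C{\left(W \right)} = 16$ ($C{\left(W \right)} = \left(0 - 4\right)^{2} = \left(-4\right)^{2} = 16$)
$28 \left(-83\right) + C{\left(2 \left(-1\right) \right)} = 28 \left(-83\right) + 16 = -2324 + 16 = -2308$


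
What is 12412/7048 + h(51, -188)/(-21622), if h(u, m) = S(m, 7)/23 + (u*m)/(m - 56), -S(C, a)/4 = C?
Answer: 23488401078/13362860873 ≈ 1.7577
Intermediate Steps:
S(C, a) = -4*C
h(u, m) = -4*m/23 + m*u/(-56 + m) (h(u, m) = -4*m/23 + (u*m)/(m - 56) = -4*m*(1/23) + (m*u)/(-56 + m) = -4*m/23 + m*u/(-56 + m))
12412/7048 + h(51, -188)/(-21622) = 12412/7048 + ((1/23)*(-188)*(224 - 4*(-188) + 23*51)/(-56 - 188))/(-21622) = 12412*(1/7048) + ((1/23)*(-188)*(224 + 752 + 1173)/(-244))*(-1/21622) = 3103/1762 + ((1/23)*(-188)*(-1/244)*2149)*(-1/21622) = 3103/1762 + (101003/1403)*(-1/21622) = 3103/1762 - 101003/30335666 = 23488401078/13362860873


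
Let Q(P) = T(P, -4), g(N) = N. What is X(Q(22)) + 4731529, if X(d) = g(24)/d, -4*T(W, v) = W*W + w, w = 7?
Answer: 2323180643/491 ≈ 4.7315e+6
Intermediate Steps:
T(W, v) = -7/4 - W²/4 (T(W, v) = -(W*W + 7)/4 = -(W² + 7)/4 = -(7 + W²)/4 = -7/4 - W²/4)
Q(P) = -7/4 - P²/4
X(d) = 24/d
X(Q(22)) + 4731529 = 24/(-7/4 - ¼*22²) + 4731529 = 24/(-7/4 - ¼*484) + 4731529 = 24/(-7/4 - 121) + 4731529 = 24/(-491/4) + 4731529 = 24*(-4/491) + 4731529 = -96/491 + 4731529 = 2323180643/491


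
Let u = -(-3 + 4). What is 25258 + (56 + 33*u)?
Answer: 25281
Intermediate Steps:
u = -1 (u = -1*1 = -1)
25258 + (56 + 33*u) = 25258 + (56 + 33*(-1)) = 25258 + (56 - 33) = 25258 + 23 = 25281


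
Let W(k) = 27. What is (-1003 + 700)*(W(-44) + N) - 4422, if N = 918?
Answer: -290757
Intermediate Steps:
(-1003 + 700)*(W(-44) + N) - 4422 = (-1003 + 700)*(27 + 918) - 4422 = -303*945 - 4422 = -286335 - 4422 = -290757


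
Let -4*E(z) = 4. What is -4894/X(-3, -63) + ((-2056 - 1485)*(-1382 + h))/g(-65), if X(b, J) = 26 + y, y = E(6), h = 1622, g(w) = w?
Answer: 4185578/325 ≈ 12879.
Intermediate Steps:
E(z) = -1 (E(z) = -1/4*4 = -1)
y = -1
X(b, J) = 25 (X(b, J) = 26 - 1 = 25)
-4894/X(-3, -63) + ((-2056 - 1485)*(-1382 + h))/g(-65) = -4894/25 + ((-2056 - 1485)*(-1382 + 1622))/(-65) = -4894*1/25 - 3541*240*(-1/65) = -4894/25 - 849840*(-1/65) = -4894/25 + 169968/13 = 4185578/325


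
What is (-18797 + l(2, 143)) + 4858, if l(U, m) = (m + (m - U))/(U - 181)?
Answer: -2495365/179 ≈ -13941.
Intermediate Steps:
l(U, m) = (-U + 2*m)/(-181 + U)
(-18797 + l(2, 143)) + 4858 = (-18797 + (-1*2 + 2*143)/(-181 + 2)) + 4858 = (-18797 + (-2 + 286)/(-179)) + 4858 = (-18797 - 1/179*284) + 4858 = (-18797 - 284/179) + 4858 = -3364947/179 + 4858 = -2495365/179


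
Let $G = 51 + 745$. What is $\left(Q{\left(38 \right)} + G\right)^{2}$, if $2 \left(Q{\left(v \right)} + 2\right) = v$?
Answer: $660969$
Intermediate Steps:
$G = 796$
$Q{\left(v \right)} = -2 + \frac{v}{2}$
$\left(Q{\left(38 \right)} + G\right)^{2} = \left(\left(-2 + \frac{1}{2} \cdot 38\right) + 796\right)^{2} = \left(\left(-2 + 19\right) + 796\right)^{2} = \left(17 + 796\right)^{2} = 813^{2} = 660969$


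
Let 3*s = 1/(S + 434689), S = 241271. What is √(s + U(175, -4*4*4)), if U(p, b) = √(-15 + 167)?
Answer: √(56330 + 228460960800*√38)/337980 ≈ 3.5112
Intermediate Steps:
s = 1/2027880 (s = 1/(3*(241271 + 434689)) = (⅓)/675960 = (⅓)*(1/675960) = 1/2027880 ≈ 4.9313e-7)
U(p, b) = 2*√38 (U(p, b) = √152 = 2*√38)
√(s + U(175, -4*4*4)) = √(1/2027880 + 2*√38)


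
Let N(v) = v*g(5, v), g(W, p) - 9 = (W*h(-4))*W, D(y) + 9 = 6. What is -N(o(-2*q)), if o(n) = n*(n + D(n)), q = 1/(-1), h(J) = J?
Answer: -182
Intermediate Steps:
D(y) = -3 (D(y) = -9 + 6 = -3)
g(W, p) = 9 - 4*W² (g(W, p) = 9 + (W*(-4))*W = 9 + (-4*W)*W = 9 - 4*W²)
q = -1 (q = 1*(-1) = -1)
o(n) = n*(-3 + n) (o(n) = n*(n - 3) = n*(-3 + n))
N(v) = -91*v (N(v) = v*(9 - 4*5²) = v*(9 - 4*25) = v*(9 - 100) = v*(-91) = -91*v)
-N(o(-2*q)) = -(-91)*(-2*(-1))*(-3 - 2*(-1)) = -(-91)*2*(-3 + 2) = -(-91)*2*(-1) = -(-91)*(-2) = -1*182 = -182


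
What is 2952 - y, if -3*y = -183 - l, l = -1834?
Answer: 10507/3 ≈ 3502.3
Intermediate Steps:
y = -1651/3 (y = -(-183 - 1*(-1834))/3 = -(-183 + 1834)/3 = -⅓*1651 = -1651/3 ≈ -550.33)
2952 - y = 2952 - 1*(-1651/3) = 2952 + 1651/3 = 10507/3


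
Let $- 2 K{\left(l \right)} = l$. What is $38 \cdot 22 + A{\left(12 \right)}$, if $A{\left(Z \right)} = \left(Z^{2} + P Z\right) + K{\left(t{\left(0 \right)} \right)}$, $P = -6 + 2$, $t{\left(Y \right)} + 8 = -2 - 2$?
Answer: $938$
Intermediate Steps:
$t{\left(Y \right)} = -12$ ($t{\left(Y \right)} = -8 - 4 = -12$)
$K{\left(l \right)} = - \frac{l}{2}$
$P = -4$
$A{\left(Z \right)} = 6 + Z^{2} - 4 Z$ ($A{\left(Z \right)} = \left(Z^{2} - 4 Z\right) - -6 = \left(Z^{2} - 4 Z\right) + 6 = 6 + Z^{2} - 4 Z$)
$38 \cdot 22 + A{\left(12 \right)} = 38 \cdot 22 + \left(6 + 12^{2} - 48\right) = 836 + \left(6 + 144 - 48\right) = 836 + 102 = 938$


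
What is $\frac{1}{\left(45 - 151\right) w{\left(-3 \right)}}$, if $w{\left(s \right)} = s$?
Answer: $\frac{1}{318} \approx 0.0031447$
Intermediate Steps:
$\frac{1}{\left(45 - 151\right) w{\left(-3 \right)}} = \frac{1}{\left(45 - 151\right) \left(-3\right)} = \frac{1}{\left(-106\right) \left(-3\right)} = \frac{1}{318}$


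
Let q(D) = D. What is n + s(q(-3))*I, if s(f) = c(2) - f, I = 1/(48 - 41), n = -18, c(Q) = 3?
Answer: -120/7 ≈ -17.143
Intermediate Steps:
I = 1/7 ≈ 0.14286
s(f) = 3 - f
n + s(q(-3))*I = -18 + (3 - 1*(-3))*(1/7) = -18 + (3 + 3)*(1/7) = -18 + 6*(1/7) = -18 + 6/7 = -120/7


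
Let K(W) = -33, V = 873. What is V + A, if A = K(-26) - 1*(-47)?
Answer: 887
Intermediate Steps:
A = 14 (A = -33 - 1*(-47) = -33 + 47 = 14)
V + A = 873 + 14 = 887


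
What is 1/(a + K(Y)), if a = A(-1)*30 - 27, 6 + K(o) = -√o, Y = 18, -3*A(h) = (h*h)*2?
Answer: -53/2791 + 3*√2/2791 ≈ -0.017469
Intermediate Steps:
A(h) = -2*h²/3 (A(h) = -h*h*2/3 = -h²*2/3 = -2*h²/3)
K(o) = -6 - √o
a = -47 (a = -⅔*(-1)²*30 - 27 = -⅔*1*30 - 27 = -⅔*30 - 27 = -20 - 27 = -47)
1/(a + K(Y)) = 1/(-47 + (-6 - √18)) = 1/(-47 + (-6 - 3*√2)) = 1/(-53 - 3*√2)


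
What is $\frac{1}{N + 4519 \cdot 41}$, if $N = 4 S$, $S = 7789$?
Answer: $\frac{1}{216435} \approx 4.6203 \cdot 10^{-6}$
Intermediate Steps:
$N = 31156$ ($N = 4 \cdot 7789 = 31156$)
$\frac{1}{N + 4519 \cdot 41} = \frac{1}{31156 + 4519 \cdot 41} = \frac{1}{31156 + 185279} = \frac{1}{216435}$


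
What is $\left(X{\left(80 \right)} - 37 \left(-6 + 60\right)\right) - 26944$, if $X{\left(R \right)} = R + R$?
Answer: $-28782$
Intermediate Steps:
$X{\left(R \right)} = 2 R$
$\left(X{\left(80 \right)} - 37 \left(-6 + 60\right)\right) - 26944 = \left(2 \cdot 80 - 37 \left(-6 + 60\right)\right) - 26944 = \left(160 - 1998\right) - 26944 = -1838 - 26944 = -28782$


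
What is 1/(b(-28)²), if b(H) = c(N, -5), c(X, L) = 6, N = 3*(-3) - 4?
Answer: 1/36 ≈ 0.027778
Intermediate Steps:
N = -13 (N = -9 - 4 = -13)
b(H) = 6
1/(b(-28)²) = 1/(6²) = 1/36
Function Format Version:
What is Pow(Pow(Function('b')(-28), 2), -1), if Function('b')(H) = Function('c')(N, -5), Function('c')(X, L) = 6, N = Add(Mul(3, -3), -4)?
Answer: Rational(1, 36) ≈ 0.027778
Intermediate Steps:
N = -13 (N = Add(-9, -4) = -13)
Function('b')(H) = 6
Pow(Pow(Function('b')(-28), 2), -1) = Pow(Pow(6, 2), -1) = Pow(36, -1) = Rational(1, 36)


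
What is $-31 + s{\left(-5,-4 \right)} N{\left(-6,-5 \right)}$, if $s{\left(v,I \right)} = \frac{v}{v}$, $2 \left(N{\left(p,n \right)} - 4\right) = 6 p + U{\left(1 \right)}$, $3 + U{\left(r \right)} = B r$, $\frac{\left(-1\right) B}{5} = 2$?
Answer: $- \frac{103}{2} \approx -51.5$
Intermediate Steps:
$B = -10$ ($B = \left(-5\right) 2 = -10$)
$U{\left(r \right)} = -3 - 10 r$
$N{\left(p,n \right)} = - \frac{5}{2} + 3 p$ ($N{\left(p,n \right)} = 4 + \frac{6 p - 13}{2} = 4 + \frac{-13 + 6 p}{2} = 4 + \left(- \frac{13}{2} + 3 p\right) = - \frac{5}{2} + 3 p$)
$s{\left(v,I \right)} = 1$
$-31 + s{\left(-5,-4 \right)} N{\left(-6,-5 \right)} = -31 + 1 \left(- \frac{5}{2} + 3 \left(-6\right)\right) = -31 + 1 \left(- \frac{5}{2} - 18\right) = -31 + 1 \left(- \frac{41}{2}\right) = -31 - \frac{41}{2} = - \frac{103}{2}$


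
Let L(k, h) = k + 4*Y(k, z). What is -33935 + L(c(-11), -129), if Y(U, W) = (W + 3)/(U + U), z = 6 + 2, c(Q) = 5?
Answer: -169628/5 ≈ -33926.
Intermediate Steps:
z = 8
Y(U, W) = (3 + W)/(2*U) (Y(U, W) = (3 + W)/((2*U)) = (3 + W)*(1/(2*U)) = (3 + W)/(2*U))
L(k, h) = k + 22/k (L(k, h) = k + 4*((3 + 8)/(2*k)) = k + 4*((½)*11/k) = k + 4*(11/(2*k)) = k + 22/k)
-33935 + L(c(-11), -129) = -33935 + (5 + 22/5) = -33935 + 47/5 = -169628/5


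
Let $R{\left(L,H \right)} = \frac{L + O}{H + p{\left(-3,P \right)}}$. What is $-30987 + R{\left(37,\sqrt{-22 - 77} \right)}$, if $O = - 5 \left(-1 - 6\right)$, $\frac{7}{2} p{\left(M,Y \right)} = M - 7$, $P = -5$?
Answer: $- \frac{162722817}{5251} - \frac{10584 i \sqrt{11}}{5251} \approx -30989.0 - 6.685 i$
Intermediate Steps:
$p{\left(M,Y \right)} = -2 + \frac{2 M}{7}$ ($p{\left(M,Y \right)} = \frac{2 \left(M - 7\right)}{7} = \frac{2 \left(-7 + M\right)}{7} = -2 + \frac{2 M}{7}$)
$O = 35$ ($O = \left(-5\right) \left(-7\right) = 35$)
$R{\left(L,H \right)} = \frac{35 + L}{- \frac{20}{7} + H}$ ($R{\left(L,H \right)} = \frac{L + 35}{H + \left(-2 + \frac{2}{7} \left(-3\right)\right)} = \frac{35 + L}{H - \frac{20}{7}} = \frac{35 + L}{- \frac{20}{7} + H}$)
$-30987 + R{\left(37,\sqrt{-22 - 77} \right)} = -30987 + \frac{7 \left(35 + 37\right)}{-20 + 7 \sqrt{-22 - 77}} = -30987 + 7 \frac{1}{-20 + 7 \sqrt{-99}} \cdot 72 = -30987 + 7 \frac{1}{-20 + 7 \cdot 3 i \sqrt{11}} \cdot 72 = -30987 + 7 \frac{1}{-20 + 21 i \sqrt{11}} \cdot 72 = -30987 + \frac{504}{-20 + 21 i \sqrt{11}}$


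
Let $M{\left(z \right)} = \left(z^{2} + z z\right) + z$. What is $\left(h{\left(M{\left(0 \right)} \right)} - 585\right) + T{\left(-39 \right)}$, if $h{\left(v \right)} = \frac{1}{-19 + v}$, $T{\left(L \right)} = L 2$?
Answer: $- \frac{12598}{19} \approx -663.05$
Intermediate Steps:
$M{\left(z \right)} = z + 2 z^{2}$ ($M{\left(z \right)} = \left(z^{2} + z^{2}\right) + z = 2 z^{2} + z = z + 2 z^{2}$)
$T{\left(L \right)} = 2 L$
$\left(h{\left(M{\left(0 \right)} \right)} - 585\right) + T{\left(-39 \right)} = \left(\frac{1}{-19 + 0 \left(1 + 2 \cdot 0\right)} - 585\right) + 2 \left(-39\right) = \left(\frac{1}{-19 + 0 \left(1 + 0\right)} - 585\right) - 78 = \left(\frac{1}{-19 + 0 \cdot 1} - 585\right) - 78 = \left(\frac{1}{-19 + 0} - 585\right) - 78 = \left(\frac{1}{-19} - 585\right) - 78 = \left(- \frac{1}{19} - 585\right) - 78 = - \frac{11116}{19} - 78 = - \frac{12598}{19}$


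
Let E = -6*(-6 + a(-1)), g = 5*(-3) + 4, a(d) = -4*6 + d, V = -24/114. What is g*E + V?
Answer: -38878/19 ≈ -2046.2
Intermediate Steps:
V = -4/19 (V = -24*1/114 = -4/19 ≈ -0.21053)
a(d) = -24 + d
g = -11 (g = -15 + 4 = -11)
E = 186 (E = -6*(-6 + (-24 - 1)) = -6*(-6 - 25) = -6*(-31) = 186)
g*E + V = -11*186 - 4/19 = -2046 - 4/19 = -38878/19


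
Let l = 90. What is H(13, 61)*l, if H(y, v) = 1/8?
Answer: 45/4 ≈ 11.250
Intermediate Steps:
H(y, v) = 1/8
H(13, 61)*l = (1/8)*90 = 45/4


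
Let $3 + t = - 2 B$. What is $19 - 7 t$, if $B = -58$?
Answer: $-772$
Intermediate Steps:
$t = 113$ ($t = -3 - -116 = -3 + 116 = 113$)
$19 - 7 t = 19 - 791 = -772$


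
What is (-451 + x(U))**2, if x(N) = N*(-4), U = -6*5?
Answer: 109561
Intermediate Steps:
U = -30
x(N) = -4*N
(-451 + x(U))**2 = (-451 - 4*(-30))**2 = (-451 + 120)**2 = (-331)**2 = 109561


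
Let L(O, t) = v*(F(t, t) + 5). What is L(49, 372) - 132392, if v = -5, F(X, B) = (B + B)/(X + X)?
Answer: -132422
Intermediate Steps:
F(X, B) = B/X (F(X, B) = (2*B)/((2*X)) = (2*B)*(1/(2*X)) = B/X)
L(O, t) = -30 (L(O, t) = -5*(t/t + 5) = -5*(1 + 5) = -5*6 = -30)
L(49, 372) - 132392 = -30 - 132392 = -132422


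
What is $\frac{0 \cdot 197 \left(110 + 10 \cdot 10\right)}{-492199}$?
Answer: $0$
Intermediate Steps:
$\frac{0 \cdot 197 \left(110 + 10 \cdot 10\right)}{-492199} = 0 \left(110 + 100\right) \left(- \frac{1}{492199}\right) = 0 \cdot 210 \left(- \frac{1}{492199}\right) = 0 \left(- \frac{1}{492199}\right) = 0$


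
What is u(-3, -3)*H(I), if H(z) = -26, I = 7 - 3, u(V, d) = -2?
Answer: 52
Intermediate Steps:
I = 4
u(-3, -3)*H(I) = -2*(-26) = 52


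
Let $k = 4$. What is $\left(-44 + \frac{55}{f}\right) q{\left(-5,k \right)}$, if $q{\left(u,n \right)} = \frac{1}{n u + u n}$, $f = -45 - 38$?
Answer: $\frac{3707}{3320} \approx 1.1166$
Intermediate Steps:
$f = -83$
$q{\left(u,n \right)} = \frac{1}{2 n u}$ ($q{\left(u,n \right)} = \frac{1}{n u + n u} = \frac{1}{2 n u}$)
$\left(-44 + \frac{55}{f}\right) q{\left(-5,k \right)} = \left(-44 + \frac{55}{-83}\right) \frac{1}{2 \cdot 4 \left(-5\right)} = \left(-44 + 55 \left(- \frac{1}{83}\right)\right) \frac{1}{2} \cdot \frac{1}{4} \left(- \frac{1}{5}\right) = \left(-44 - \frac{55}{83}\right) \left(- \frac{1}{40}\right) = \left(- \frac{3707}{83}\right) \left(- \frac{1}{40}\right) = \frac{3707}{3320}$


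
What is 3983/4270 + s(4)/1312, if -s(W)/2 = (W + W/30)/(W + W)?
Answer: 2237693/2400960 ≈ 0.93200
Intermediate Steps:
s(W) = -31/30 (s(W) = -2*(W + W/30)/(W + W) = -2*(W + W*(1/30))/(2*W) = -2*(W + W/30)*1/(2*W) = -2*31*W/30*1/(2*W) = -2*31/60 = -31/30)
3983/4270 + s(4)/1312 = 3983/4270 - 31/30/1312 = 3983*(1/4270) - 31/30*1/1312 = 569/610 - 31/39360 = 2237693/2400960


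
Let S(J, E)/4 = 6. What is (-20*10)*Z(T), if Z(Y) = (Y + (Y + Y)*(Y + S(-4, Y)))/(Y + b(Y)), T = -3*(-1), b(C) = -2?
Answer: -33000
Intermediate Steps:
S(J, E) = 24 (S(J, E) = 4*6 = 24)
T = 3
Z(Y) = (Y + 2*Y*(24 + Y))/(-2 + Y) (Z(Y) = (Y + (Y + Y)*(Y + 24))/(Y - 2) = (Y + (2*Y)*(24 + Y))/(-2 + Y) = (Y + 2*Y*(24 + Y))/(-2 + Y))
(-20*10)*Z(T) = (-20*10)*(3*(49 + 2*3)/(-2 + 3)) = -600*(49 + 6)/1 = -600*55 = -200*165 = -33000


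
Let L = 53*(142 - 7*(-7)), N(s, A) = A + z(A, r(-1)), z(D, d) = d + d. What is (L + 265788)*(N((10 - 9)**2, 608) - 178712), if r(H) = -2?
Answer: -49141956388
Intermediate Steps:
z(D, d) = 2*d
N(s, A) = -4 + A (N(s, A) = A + 2*(-2) = A - 4 = -4 + A)
L = 10123 (L = 53*(142 + 49) = 53*191 = 10123)
(L + 265788)*(N((10 - 9)**2, 608) - 178712) = (10123 + 265788)*((-4 + 608) - 178712) = 275911*(604 - 178712) = 275911*(-178108) = -49141956388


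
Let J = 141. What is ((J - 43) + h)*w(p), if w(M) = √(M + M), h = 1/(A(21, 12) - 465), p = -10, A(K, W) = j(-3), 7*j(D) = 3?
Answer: 318689*I*√5/1626 ≈ 438.26*I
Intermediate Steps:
j(D) = 3/7 (j(D) = (⅐)*3 = 3/7)
A(K, W) = 3/7
h = -7/3252 (h = 1/(3/7 - 465) = 1/(-3252/7) = -7/3252 ≈ -0.0021525)
w(M) = √2*√M (w(M) = √(2*M) = √2*√M)
((J - 43) + h)*w(p) = ((141 - 43) - 7/3252)*(√2*√(-10)) = (98 - 7/3252)*(√2*(I*√10)) = 318689*(2*I*√5)/3252 = 318689*I*√5/1626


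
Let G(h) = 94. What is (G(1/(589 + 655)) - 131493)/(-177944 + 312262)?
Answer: -131399/134318 ≈ -0.97827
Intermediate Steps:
(G(1/(589 + 655)) - 131493)/(-177944 + 312262) = (94 - 131493)/(-177944 + 312262) = -131399/134318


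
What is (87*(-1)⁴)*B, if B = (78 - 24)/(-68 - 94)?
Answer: -29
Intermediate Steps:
B = -⅓ (B = 54/(-162) = 54*(-1/162) = -⅓ ≈ -0.33333)
(87*(-1)⁴)*B = (87*(-1)⁴)*(-⅓) = (87*1)*(-⅓) = 87*(-⅓) = -29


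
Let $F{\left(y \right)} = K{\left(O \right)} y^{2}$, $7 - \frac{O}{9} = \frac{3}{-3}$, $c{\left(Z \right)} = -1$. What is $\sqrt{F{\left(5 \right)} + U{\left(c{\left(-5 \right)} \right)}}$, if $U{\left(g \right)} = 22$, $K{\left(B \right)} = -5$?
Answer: $i \sqrt{103} \approx 10.149 i$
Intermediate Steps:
$O = 72$ ($O = 63 - 9 \frac{3}{-3} = 63 - 9 \cdot 3 \left(- \frac{1}{3}\right) = 63 - -9 = 63 + 9 = 72$)
$F{\left(y \right)} = - 5 y^{2}$
$\sqrt{F{\left(5 \right)} + U{\left(c{\left(-5 \right)} \right)}} = \sqrt{- 5 \cdot 5^{2} + 22} = \sqrt{\left(-5\right) 25 + 22} = \sqrt{-125 + 22} = \sqrt{-103} = i \sqrt{103}$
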